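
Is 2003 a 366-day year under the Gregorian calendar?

2003 is not a leap year.

No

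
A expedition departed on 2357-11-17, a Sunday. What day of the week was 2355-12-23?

Count forward from the earlier date (December 23, 2355) to the later (November 17, 2357):
December 2355: 31 − 23 = 8 days remain.
Then 22 full months totalling 670 days.
November 1–17, 2357: 17 days.
Total: 8 + 670 + 17 = 695 days.
695 mod 7 = 2, so 2 days before Sunday is Friday.

Friday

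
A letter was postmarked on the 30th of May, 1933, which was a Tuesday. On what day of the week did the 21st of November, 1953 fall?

Day-of-year of May 30, 1933: 150.
Day-of-year of November 21, 1953: 325.
1933 has 365 days, so 365 − 150 = 215 days remain in 1933.
Full years 1934–1952: 14 common + 5 leap = 14×365 + 5×366 = 6940 days.
Total: 215 + 6940 + 325 = 7480 days.
7480 mod 7 = 4, so 4 days after Tuesday is Saturday.

Saturday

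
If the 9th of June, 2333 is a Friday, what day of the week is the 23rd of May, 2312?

Count forward from the earlier date (May 23, 2312) to the later (June 9, 2333):
From May 23, 2312 to May 23, 2333: 21 years, of which 5 contain a Feb 29 — 16×365 + 5×366 = 7670 days.
May 2333: 31 − 23 = 8 days remain.
June 1–9, 2333: 9 days.
Residual: 17 days.
Total: 7687 days.
7687 mod 7 = 1, so 1 day before Friday is Thursday.

Thursday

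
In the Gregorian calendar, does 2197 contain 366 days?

2197 is not a leap year.

No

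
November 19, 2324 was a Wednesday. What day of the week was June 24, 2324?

Count forward from the earlier date (June 24, 2324) to the later (November 19, 2324):
June 2324: 30 − 24 = 6 days remain.
Then July (31), August (31), September (30), October (31): 31 + 31 + 30 + 31 = 123 days.
November 1–19, 2324: 19 days.
Total: 6 + 123 + 19 = 148 days.
148 mod 7 = 1, so 1 day before Wednesday is Tuesday.

Tuesday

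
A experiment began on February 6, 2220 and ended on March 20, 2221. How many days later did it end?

February 6, 2220 → February 6, 2221: 366 days (2220 is a leap year).
February 2221: 28 − 6 = 22 days remain (2221 is not a leap year, so February has 28 days).
March 1–20, 2221: 20 days.
Residual: 42 days.
Total: 408 days.

408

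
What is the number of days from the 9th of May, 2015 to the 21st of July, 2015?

May 2015: 31 − 9 = 22 days remain.
Then June (30): 30 days.
July 1–21, 2015: 21 days.
Total: 22 + 30 + 21 = 73 days.

73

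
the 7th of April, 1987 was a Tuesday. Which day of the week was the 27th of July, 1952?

Sunday

Count forward from the earlier date (July 27, 1952) to the later (April 7, 1987):
From July 27, 1952 to July 27, 1986: 34 years, of which 8 contain a Feb 29 — 26×365 + 8×366 = 12418 days.
July 1986: 31 − 27 = 4 days remain.
Then August (31), September (30), October (31), November (30), December (31), January (31), February 1987 (28), March (31): 31 + 30 + 31 + 30 + 31 + 31 + 28 + 31 = 243 days.
April 1–7, 1987: 7 days.
Residual: 254 days.
Total: 12672 days.
12672 mod 7 = 2, so 2 days before Tuesday is Sunday.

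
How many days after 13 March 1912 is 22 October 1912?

223

March 1912: 31 − 13 = 18 days remain.
Then April (30), May (31), June (30), July (31), August (31), September (30): 30 + 31 + 30 + 31 + 31 + 30 = 183 days.
October 1–22, 1912: 22 days.
Total: 18 + 183 + 22 = 223 days.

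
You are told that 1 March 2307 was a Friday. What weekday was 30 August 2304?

Count forward from the earlier date (August 30, 2304) to the later (March 1, 2307):
August 30, 2304 → August 30, 2305: 365 days.
August 30, 2305 → August 30, 2306: 365 days.
August 2306: 31 − 30 = 1 day remains.
Then September (30), October (31), November (30), December (31), January (31), February 2307 (28): 30 + 31 + 30 + 31 + 31 + 28 = 181 days.
March 1, 2307: 1 day.
Residual: 183 days.
Total: 913 days.
913 mod 7 = 3, so 3 days before Friday is Tuesday.

Tuesday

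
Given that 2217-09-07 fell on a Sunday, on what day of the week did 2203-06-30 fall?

Count forward from the earlier date (June 30, 2203) to the later (September 7, 2217):
Day-of-year of June 30, 2203: 181.
Day-of-year of September 7, 2217: 250.
2203 has 365 days, so 365 − 181 = 184 days remain in 2203.
Full years 2204–2216: 9 common + 4 leap = 9×365 + 4×366 = 4749 days.
Total: 184 + 4749 + 250 = 5183 days.
5183 mod 7 = 3, so 3 days before Sunday is Thursday.

Thursday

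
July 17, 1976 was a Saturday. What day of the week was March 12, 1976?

Count forward from the earlier date (March 12, 1976) to the later (July 17, 1976):
March 1976: 31 − 12 = 19 days remain.
Then April (30), May (31), June (30): 30 + 31 + 30 = 91 days.
July 1–17, 1976: 17 days.
Total: 19 + 91 + 17 = 127 days.
127 mod 7 = 1, so 1 day before Saturday is Friday.

Friday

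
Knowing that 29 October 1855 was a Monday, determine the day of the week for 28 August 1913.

Thursday

From October 29, 1855 to October 29, 1912: 57 years, of which 14 contain a Feb 29 — 43×365 + 14×366 = 20819 days.
(1900 is not a leap year (divisible by 100 but not 400).)
October 1912: 31 − 29 = 2 days remain.
Then 9 full months totalling 273 days.
August 1–28, 1913: 28 days.
Residual: 303 days.
Total: 21122 days.
21122 mod 7 = 3, so 3 days after Monday is Thursday.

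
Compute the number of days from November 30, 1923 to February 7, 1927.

Day-of-year of November 30, 1923: 334.
Day-of-year of February 7, 1927: 38.
1923 has 365 days, so 365 − 334 = 31 days remain in 1923.
Full years: 1924: 366; 1925: 365; 1926: 365. Sum = 1096.
Total: 31 + 1096 + 38 = 1165 days.

1165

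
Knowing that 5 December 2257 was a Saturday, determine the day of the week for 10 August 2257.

Count forward from the earlier date (August 10, 2257) to the later (December 5, 2257):
August 2257: 31 − 10 = 21 days remain.
Then September (30), October (31), November (30): 30 + 31 + 30 = 91 days.
December 1–5, 2257: 5 days.
Total: 21 + 91 + 5 = 117 days.
117 mod 7 = 5, so 5 days before Saturday is Monday.

Monday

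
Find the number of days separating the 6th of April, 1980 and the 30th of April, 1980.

Within April 1980: 30 − 6 = 24 days.

24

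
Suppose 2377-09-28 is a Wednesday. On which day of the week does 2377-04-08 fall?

Friday

Count forward from the earlier date (April 8, 2377) to the later (September 28, 2377):
April 2377: 30 − 8 = 22 days remain.
Then May (31), June (30), July (31), August (31): 31 + 30 + 31 + 31 = 123 days.
September 1–28, 2377: 28 days.
Total: 22 + 123 + 28 = 173 days.
173 mod 7 = 5, so 5 days before Wednesday is Friday.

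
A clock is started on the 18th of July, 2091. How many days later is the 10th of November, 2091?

July 2091: 31 − 18 = 13 days remain.
Then August (31), September (30), October (31): 31 + 30 + 31 = 92 days.
November 1–10, 2091: 10 days.
Total: 13 + 92 + 10 = 115 days.

115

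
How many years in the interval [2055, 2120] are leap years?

Years divisible by 4: 2056, 2060, …, 2120 — 17 in all.
Of these, 2100 is divisible by 100 but not 400, so not leap.
Leap years: 17 − 1 = 16.

16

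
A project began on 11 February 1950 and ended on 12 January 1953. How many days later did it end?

1066

February 11, 1950 → February 11, 1951: 365 days.
February 11, 1951 → February 11, 1952: 365 days.
February 1952: 29 − 11 = 18 days remain (1952 is a leap year, so February has 29 days).
Then 10 full months totalling 306 days.
January 1–12, 1953: 12 days.
Residual: 336 days.
Total: 1066 days.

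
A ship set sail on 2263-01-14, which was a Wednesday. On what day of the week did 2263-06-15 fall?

Monday

January 2263: 31 − 14 = 17 days remain.
Then February 2263 (28), March (31), April (30), May (31): 28 + 31 + 30 + 31 = 120 days.
June 1–15, 2263: 15 days.
Total: 17 + 120 + 15 = 152 days.
152 mod 7 = 5, so 5 days after Wednesday is Monday.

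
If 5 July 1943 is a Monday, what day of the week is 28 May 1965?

Friday

From July 5, 1943 to July 5, 1964: 21 years, of which 6 contain a Feb 29 — 15×365 + 6×366 = 7671 days.
July 1964: 31 − 5 = 26 days remain.
Then 9 full months totalling 273 days.
May 1–28, 1965: 28 days.
Residual: 327 days.
Total: 7998 days.
7998 mod 7 = 4, so 4 days after Monday is Friday.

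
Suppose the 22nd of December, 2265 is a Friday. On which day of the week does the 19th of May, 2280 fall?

Wednesday

Day-of-year of December 22, 2265: 356.
Day-of-year of May 19, 2280: 140.
2265 has 365 days, so 365 − 356 = 9 days remain in 2265.
Full years 2266–2279: 11 common + 3 leap = 11×365 + 3×366 = 5113 days.
Total: 9 + 5113 + 140 = 5262 days.
5262 mod 7 = 5, so 5 days after Friday is Wednesday.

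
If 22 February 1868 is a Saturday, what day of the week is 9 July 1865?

Count forward from the earlier date (July 9, 1865) to the later (February 22, 1868):
Day-of-year of July 9, 1865: 190.
Day-of-year of February 22, 1868: 53.
1865 has 365 days, so 365 − 190 = 175 days remain in 1865.
Full years: 1866: 365; 1867: 365. Sum = 730.
Total: 175 + 730 + 53 = 958 days.
958 mod 7 = 6, so 6 days before Saturday is Sunday.

Sunday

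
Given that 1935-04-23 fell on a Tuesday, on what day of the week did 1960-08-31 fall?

Day-of-year of April 23, 1935: 113.
Day-of-year of August 31, 1960: 244.
1935 has 365 days, so 365 − 113 = 252 days remain in 1935.
Full years 1936–1959: 18 common + 6 leap = 18×365 + 6×366 = 8766 days.
Total: 252 + 8766 + 244 = 9262 days.
9262 mod 7 = 1, so 1 day after Tuesday is Wednesday.

Wednesday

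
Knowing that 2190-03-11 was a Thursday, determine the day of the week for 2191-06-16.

Thursday

Day-of-year of March 11, 2190: 70.
Day-of-year of June 16, 2191: 167.
2190 has 365 days, so 365 − 70 = 295 days remain in 2190.
Total: 295 + 167 = 462 days.
462 is a multiple of 7, so 2191-06-16 falls on the same weekday: Thursday.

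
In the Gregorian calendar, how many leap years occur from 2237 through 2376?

Years divisible by 4: 2240, 2244, …, 2376 — 35 in all.
Of these, 2300 is divisible by 100 but not 400, so not leap.
Leap years: 35 − 1 = 34.

34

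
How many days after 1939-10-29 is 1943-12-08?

1501

October 29, 1939 → October 29, 1940: 366 days (1940 is a leap year).
October 29, 1940 → October 29, 1941: 365 days.
October 29, 1941 → October 29, 1942: 365 days.
October 29, 1942 → October 29, 1943: 365 days.
October 1943: 31 − 29 = 2 days remain.
Then November (30): 30 days.
December 1–8, 1943: 8 days.
Residual: 40 days.
Total: 1501 days.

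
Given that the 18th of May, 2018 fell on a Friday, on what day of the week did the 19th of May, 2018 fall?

Saturday

Within May 2018: 19 − 18 = 1 day.
1 mod 7 = 1, so 1 day after Friday is Saturday.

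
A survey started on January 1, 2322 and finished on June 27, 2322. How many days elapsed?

January 2322: 31 − 1 = 30 days remain.
Then February 2322 (28), March (31), April (30), May (31): 28 + 31 + 30 + 31 = 120 days.
June 1–27, 2322: 27 days.
Total: 30 + 120 + 27 = 177 days.

177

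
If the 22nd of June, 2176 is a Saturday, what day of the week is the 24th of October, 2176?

June 2176: 30 − 22 = 8 days remain.
Then July (31), August (31), September (30): 31 + 31 + 30 = 92 days.
October 1–24, 2176: 24 days.
Total: 8 + 92 + 24 = 124 days.
124 mod 7 = 5, so 5 days after Saturday is Thursday.

Thursday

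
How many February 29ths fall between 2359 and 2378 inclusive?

Years divisible by 4 in [2359, 2378]: 2360, 2364, 2368, 2372, 2376.
No century exceptions apply. Count: 5.

5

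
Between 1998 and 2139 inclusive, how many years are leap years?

Years divisible by 4: 2000, 2004, …, 2136 — 35 in all.
Of these, 2100 is divisible by 100 but not 400, so not leap.
2000 is divisible by 400, so still leap.
Leap years: 35 − 1 = 34.

34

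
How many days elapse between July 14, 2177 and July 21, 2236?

Day-of-year of July 14, 2177: 195.
Day-of-year of July 21, 2236: 203.
2177 has 365 days, so 365 − 195 = 170 days remain in 2177.
Full years 2178–2235: 45 common + 13 leap = 45×365 + 13×366 = 21183 days.
Total: 170 + 21183 + 203 = 21556 days.

21556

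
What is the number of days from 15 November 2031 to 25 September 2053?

From November 15, 2031 to November 15, 2052: 21 years, of which 6 contain a Feb 29 — 15×365 + 6×366 = 7671 days.
November 2052: 30 − 15 = 15 days remain.
Then 9 full months totalling 274 days.
September 1–25, 2053: 25 days.
Residual: 314 days.
Total: 7985 days.

7985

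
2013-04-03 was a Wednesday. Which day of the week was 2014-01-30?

April 2013: 30 − 3 = 27 days remain.
Then May (31), June (30), July (31), August (31), September (30), October (31), November (30), December (31): 31 + 30 + 31 + 31 + 30 + 31 + 30 + 31 = 245 days.
January 1–30, 2014: 30 days.
Total: 27 + 245 + 30 = 302 days.
302 mod 7 = 1, so 1 day after Wednesday is Thursday.

Thursday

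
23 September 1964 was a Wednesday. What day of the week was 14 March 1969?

September 23, 1964 → September 23, 1965: 365 days.
September 23, 1965 → September 23, 1966: 365 days.
September 23, 1966 → September 23, 1967: 365 days.
September 23, 1967 → September 23, 1968: 366 days (1968 is a leap year).
September 1968: 30 − 23 = 7 days remain.
Then October (31), November (30), December (31), January (31), February 1969 (28): 31 + 30 + 31 + 31 + 28 = 151 days.
March 1–14, 1969: 14 days.
Residual: 172 days.
Total: 1633 days.
1633 mod 7 = 2, so 2 days after Wednesday is Friday.

Friday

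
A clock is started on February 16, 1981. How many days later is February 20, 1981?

Within February 1981: 20 − 16 = 4 days.

4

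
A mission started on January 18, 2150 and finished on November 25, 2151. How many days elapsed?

676

January 2150: 31 − 18 = 13 days remain.
Then 21 full months totalling 638 days.
November 1–25, 2151: 25 days.
Total: 13 + 638 + 25 = 676 days.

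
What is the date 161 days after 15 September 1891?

23 February 1892

Count 161 days after September 15, 1891:
Day-of-year of September 15, 1891: 258.
Day-of-year of February 23, 1892: 54.
1891 has 365 days, so 365 − 258 = 107 days remain in 1891.
Total: 107 + 54 = 161 days.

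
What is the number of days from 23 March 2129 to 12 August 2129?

March 2129: 31 − 23 = 8 days remain.
Then April (30), May (31), June (30), July (31): 30 + 31 + 30 + 31 = 122 days.
August 1–12, 2129: 12 days.
Total: 8 + 122 + 12 = 142 days.

142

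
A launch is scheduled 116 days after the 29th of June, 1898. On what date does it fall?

the 23rd of October, 1898

Count 116 days after June 29, 1898:
June 1898: 30 − 29 = 1 day remains.
Then July (31), August (31), September (30): 31 + 31 + 30 = 92 days.
October 1–23, 1898: 23 days.
Total: 1 + 92 + 23 = 116 days.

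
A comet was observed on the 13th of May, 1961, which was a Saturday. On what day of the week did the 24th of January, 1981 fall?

From May 13, 1961 to May 13, 1980: 19 years, of which 5 contain a Feb 29 — 14×365 + 5×366 = 6940 days.
May 1980: 31 − 13 = 18 days remain.
Then June (30), July (31), August (31), September (30), October (31), November (30), December (31): 30 + 31 + 31 + 30 + 31 + 30 + 31 = 214 days.
January 1–24, 1981: 24 days.
Residual: 256 days.
Total: 7196 days.
7196 is a multiple of 7, so the 24th of January, 1981 falls on the same weekday: Saturday.

Saturday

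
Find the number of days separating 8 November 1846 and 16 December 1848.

November 1846: 30 − 8 = 22 days remain.
Then 24 full months totalling 731 days.
December 1–16, 1848: 16 days.
Total: 22 + 731 + 16 = 769 days.

769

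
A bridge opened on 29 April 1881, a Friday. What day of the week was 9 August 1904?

Tuesday

From April 29, 1881 to April 29, 1904: 23 years, of which 5 contain a Feb 29 — 18×365 + 5×366 = 8400 days.
(1900 is not a leap year (divisible by 100 but not 400).)
April 1904: 30 − 29 = 1 day remains.
Then May (31), June (30), July (31): 31 + 30 + 31 = 92 days.
August 1–9, 1904: 9 days.
Residual: 102 days.
Total: 8502 days.
8502 mod 7 = 4, so 4 days after Friday is Tuesday.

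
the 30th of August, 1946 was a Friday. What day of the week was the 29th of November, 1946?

Friday

August 1946: 31 − 30 = 1 day remains.
Then September (30), October (31): 30 + 31 = 61 days.
November 1–29, 1946: 29 days.
Total: 1 + 61 + 29 = 91 days.
91 is a multiple of 7, so the 29th of November, 1946 falls on the same weekday: Friday.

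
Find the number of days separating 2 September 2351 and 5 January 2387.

12909

From September 2, 2351 to September 2, 2386: 35 years, of which 9 contain a Feb 29 — 26×365 + 9×366 = 12784 days.
September 2386: 30 − 2 = 28 days remain.
Then October (31), November (30), December (31): 31 + 30 + 31 = 92 days.
January 1–5, 2387: 5 days.
Residual: 125 days.
Total: 12909 days.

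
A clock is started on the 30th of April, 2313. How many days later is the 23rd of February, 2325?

4317

Day-of-year of April 30, 2313: 120.
Day-of-year of February 23, 2325: 54.
2313 has 365 days, so 365 − 120 = 245 days remain in 2313.
Full years 2314–2324: 8 common + 3 leap = 8×365 + 3×366 = 4018 days.
Total: 245 + 4018 + 54 = 4317 days.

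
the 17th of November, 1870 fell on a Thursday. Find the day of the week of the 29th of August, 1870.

Monday

Count forward from the earlier date (August 29, 1870) to the later (November 17, 1870):
August 1870: 31 − 29 = 2 days remain.
Then September (30), October (31): 30 + 31 = 61 days.
November 1–17, 1870: 17 days.
Total: 2 + 61 + 17 = 80 days.
80 mod 7 = 3, so 3 days before Thursday is Monday.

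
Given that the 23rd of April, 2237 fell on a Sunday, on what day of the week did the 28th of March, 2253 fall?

From April 23, 2237 to April 23, 2252: 15 years, of which 4 contain a Feb 29 — 11×365 + 4×366 = 5479 days.
April 2252: 30 − 23 = 7 days remain.
Then 10 full months totalling 304 days.
March 1–28, 2253: 28 days.
Residual: 339 days.
Total: 5818 days.
5818 mod 7 = 1, so 1 day after Sunday is Monday.

Monday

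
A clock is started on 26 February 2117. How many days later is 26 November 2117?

February 2117: 28 − 26 = 2 days remain (2117 is not a leap year, so February has 28 days).
Then March (31), April (30), May (31), June (30), July (31), August (31), September (30), October (31): 31 + 30 + 31 + 30 + 31 + 31 + 30 + 31 = 245 days.
November 1–26, 2117: 26 days.
Total: 2 + 245 + 26 = 273 days.

273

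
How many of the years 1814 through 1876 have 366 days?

Years divisible by 4: 1816, 1820, …, 1876 — 16 in all.
No century exceptions apply. Count: 16.

16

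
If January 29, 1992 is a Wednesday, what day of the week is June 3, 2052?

Day-of-year of January 29, 1992: 29.
Day-of-year of June 3, 2052: 155.
1992 has 366 days, so 366 − 29 = 337 days remain in 1992.
Full years 1993–2051: 45 common + 14 leap = 45×365 + 14×366 = 21549 days.
Total: 337 + 21549 + 155 = 22041 days.
22041 mod 7 = 5, so 5 days after Wednesday is Monday.

Monday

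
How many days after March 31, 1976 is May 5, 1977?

400

March 1976: 31 − 31 = 0 days remain.
Then 13 full months totalling 395 days.
May 1–5, 1977: 5 days.
Total: 0 + 395 + 5 = 400 days.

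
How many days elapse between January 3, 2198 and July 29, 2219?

From January 3, 2198 to January 3, 2219: 21 years, of which 4 contain a Feb 29 — 17×365 + 4×366 = 7669 days.
(2200 is not a leap year (divisible by 100 but not 400).)
January 2219: 31 − 3 = 28 days remain.
Then February 2219 (28), March (31), April (30), May (31), June (30): 28 + 31 + 30 + 31 + 30 = 150 days.
July 1–29, 2219: 29 days.
Residual: 207 days.
Total: 7876 days.

7876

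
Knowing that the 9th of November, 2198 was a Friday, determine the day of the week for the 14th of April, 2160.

Count forward from the earlier date (April 14, 2160) to the later (November 9, 2198):
Day-of-year of April 14, 2160: 105.
Day-of-year of November 9, 2198: 313.
2160 has 366 days, so 366 − 105 = 261 days remain in 2160.
Full years 2161–2197: 28 common + 9 leap = 28×365 + 9×366 = 13514 days.
Total: 261 + 13514 + 313 = 14088 days.
14088 mod 7 = 4, so 4 days before Friday is Monday.

Monday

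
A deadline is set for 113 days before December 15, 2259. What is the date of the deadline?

August 24, 2259

Count 113 days before December 15, 2259:
August 2259: 31 − 24 = 7 days remain.
Then September (30), October (31), November (30): 30 + 31 + 30 = 91 days.
December 1–15, 2259: 15 days.
Total: 7 + 91 + 15 = 113 days.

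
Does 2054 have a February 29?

No

2054 is not a leap year.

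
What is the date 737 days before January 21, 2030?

January 15, 2028

Count 737 days before January 21, 2030:
January 2028: 31 − 15 = 16 days remain.
Then 23 full months totalling 700 days.
January 1–21, 2030: 21 days.
Total: 16 + 700 + 21 = 737 days.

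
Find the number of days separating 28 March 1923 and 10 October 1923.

March 1923: 31 − 28 = 3 days remain.
Then April (30), May (31), June (30), July (31), August (31), September (30): 30 + 31 + 30 + 31 + 31 + 30 = 183 days.
October 1–10, 1923: 10 days.
Total: 3 + 183 + 10 = 196 days.

196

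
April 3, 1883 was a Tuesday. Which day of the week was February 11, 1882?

Saturday

Count forward from the earlier date (February 11, 1882) to the later (April 3, 1883):
February 1882: 28 − 11 = 17 days remain (1882 is not a leap year, so February has 28 days).
Then 13 full months totalling 396 days.
April 1–3, 1883: 3 days.
Total: 17 + 396 + 3 = 416 days.
416 mod 7 = 3, so 3 days before Tuesday is Saturday.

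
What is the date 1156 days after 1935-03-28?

1938-05-27

Count 1156 days after March 28, 1935:
Day-of-year of March 28, 1935: 87.
Day-of-year of May 27, 1938: 147.
1935 has 365 days, so 365 − 87 = 278 days remain in 1935.
Full years: 1936: 366; 1937: 365. Sum = 731.
Total: 278 + 731 + 147 = 1156 days.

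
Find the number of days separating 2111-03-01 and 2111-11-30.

March 2111: 31 − 1 = 30 days remain.
Then April (30), May (31), June (30), July (31), August (31), September (30), October (31): 30 + 31 + 30 + 31 + 31 + 30 + 31 = 214 days.
November 1–30, 2111: 30 days.
Total: 30 + 214 + 30 = 274 days.

274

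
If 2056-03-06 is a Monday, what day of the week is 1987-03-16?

Count forward from the earlier date (March 16, 1987) to the later (March 6, 2056):
Day-of-year of March 16, 1987: 75.
Day-of-year of March 6, 2056: 66.
1987 has 365 days, so 365 − 75 = 290 days remain in 1987.
Full years 1988–2055: 51 common + 17 leap = 51×365 + 17×366 = 24837 days.
Total: 290 + 24837 + 66 = 25193 days.
25193 is a multiple of 7, so 1987-03-16 falls on the same weekday: Monday.

Monday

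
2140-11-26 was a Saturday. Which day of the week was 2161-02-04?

Wednesday

Day-of-year of November 26, 2140: 331.
Day-of-year of February 4, 2161: 35.
2140 has 366 days, so 366 − 331 = 35 days remain in 2140.
Full years 2141–2160: 15 common + 5 leap = 15×365 + 5×366 = 7305 days.
Total: 35 + 7305 + 35 = 7375 days.
7375 mod 7 = 4, so 4 days after Saturday is Wednesday.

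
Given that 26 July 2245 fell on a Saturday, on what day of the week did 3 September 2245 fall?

Wednesday

July 2245: 31 − 26 = 5 days remain.
Then August (31): 31 days.
September 1–3, 2245: 3 days.
Total: 5 + 31 + 3 = 39 days.
39 mod 7 = 4, so 4 days after Saturday is Wednesday.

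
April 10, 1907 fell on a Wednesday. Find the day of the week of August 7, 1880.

Saturday

Count forward from the earlier date (August 7, 1880) to the later (April 10, 1907):
From August 7, 1880 to August 7, 1906: 26 years, of which 5 contain a Feb 29 — 21×365 + 5×366 = 9495 days.
(1900 is not a leap year (divisible by 100 but not 400).)
August 1906: 31 − 7 = 24 days remain.
Then September (30), October (31), November (30), December (31), January (31), February 1907 (28), March (31): 30 + 31 + 30 + 31 + 31 + 28 + 31 = 212 days.
April 1–10, 1907: 10 days.
Residual: 246 days.
Total: 9741 days.
9741 mod 7 = 4, so 4 days before Wednesday is Saturday.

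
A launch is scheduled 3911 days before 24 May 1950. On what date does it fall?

8 September 1939

Count 3911 days before May 24, 1950:
From September 8, 1939 to September 8, 1949: 10 years, of which 3 contain a Feb 29 — 7×365 + 3×366 = 3653 days.
September 1949: 30 − 8 = 22 days remain.
Then October (31), November (30), December (31), January (31), February 1950 (28), March (31), April (30): 31 + 30 + 31 + 31 + 28 + 31 + 30 = 212 days.
May 1–24, 1950: 24 days.
Residual: 258 days.
Total: 3911 days.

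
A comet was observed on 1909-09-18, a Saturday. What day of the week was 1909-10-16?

Saturday

September 1909: 30 − 18 = 12 days remain.
October 1–16, 1909: 16 days.
Total: 12 + 16 = 28 days.
28 is a multiple of 7, so 1909-10-16 falls on the same weekday: Saturday.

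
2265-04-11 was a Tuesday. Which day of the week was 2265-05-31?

Wednesday

April 2265: 30 − 11 = 19 days remain.
May 1–31, 2265: 31 days.
Total: 19 + 31 = 50 days.
50 mod 7 = 1, so 1 day after Tuesday is Wednesday.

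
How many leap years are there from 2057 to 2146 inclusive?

21

Years divisible by 4: 2060, 2064, …, 2144 — 22 in all.
Of these, 2100 is divisible by 100 but not 400, so not leap.
Leap years: 22 − 1 = 21.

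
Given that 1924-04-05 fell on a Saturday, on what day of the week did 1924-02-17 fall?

Count forward from the earlier date (February 17, 1924) to the later (April 5, 1924):
February 1924: 29 − 17 = 12 days remain (1924 is a leap year, so February has 29 days).
Then March (31): 31 days.
April 1–5, 1924: 5 days.
Total: 12 + 31 + 5 = 48 days.
48 mod 7 = 6, so 6 days before Saturday is Sunday.

Sunday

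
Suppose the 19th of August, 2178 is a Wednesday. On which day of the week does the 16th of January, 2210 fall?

From August 19, 2178 to August 19, 2209: 31 years, of which 7 contain a Feb 29 — 24×365 + 7×366 = 11322 days.
(2200 is not a leap year (divisible by 100 but not 400).)
August 2209: 31 − 19 = 12 days remain.
Then September (30), October (31), November (30), December (31): 30 + 31 + 30 + 31 = 122 days.
January 1–16, 2210: 16 days.
Residual: 150 days.
Total: 11472 days.
11472 mod 7 = 6, so 6 days after Wednesday is Tuesday.

Tuesday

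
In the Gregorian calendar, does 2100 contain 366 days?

No

2100 is not a leap year (divisible by 100 but not 400).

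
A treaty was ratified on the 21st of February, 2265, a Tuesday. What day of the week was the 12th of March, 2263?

Thursday

Count forward from the earlier date (March 12, 2263) to the later (February 21, 2265):
Day-of-year of March 12, 2263: 71.
Day-of-year of February 21, 2265: 52.
2263 has 365 days, so 365 − 71 = 294 days remain in 2263.
Full years: 2264: 366. Sum = 366.
Total: 294 + 366 + 52 = 712 days.
712 mod 7 = 5, so 5 days before Tuesday is Thursday.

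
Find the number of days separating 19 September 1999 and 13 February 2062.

22793

Day-of-year of September 19, 1999: 262.
Day-of-year of February 13, 2062: 44.
1999 has 365 days, so 365 − 262 = 103 days remain in 1999.
Full years 2000–2061: 46 common + 16 leap = 46×365 + 16×366 = 22646 days.
Total: 103 + 22646 + 44 = 22793 days.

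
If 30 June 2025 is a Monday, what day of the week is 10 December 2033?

Day-of-year of June 30, 2025: 181.
Day-of-year of December 10, 2033: 344.
2025 has 365 days, so 365 − 181 = 184 days remain in 2025.
Full years 2026–2032: 5 common + 2 leap = 5×365 + 2×366 = 2557 days.
Total: 184 + 2557 + 344 = 3085 days.
3085 mod 7 = 5, so 5 days after Monday is Saturday.

Saturday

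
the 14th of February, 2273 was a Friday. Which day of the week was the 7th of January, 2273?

Tuesday

Count forward from the earlier date (January 7, 2273) to the later (February 14, 2273):
January 2273: 31 − 7 = 24 days remain.
February 1–14, 2273: 14 days (2273 is not a leap year).
Total: 24 + 14 = 38 days.
38 mod 7 = 3, so 3 days before Friday is Tuesday.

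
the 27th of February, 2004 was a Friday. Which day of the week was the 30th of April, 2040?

Day-of-year of February 27, 2004: 58.
Day-of-year of April 30, 2040: 121.
2004 has 366 days, so 366 − 58 = 308 days remain in 2004.
Full years 2005–2039: 27 common + 8 leap = 27×365 + 8×366 = 12783 days.
Total: 308 + 12783 + 121 = 13212 days.
13212 mod 7 = 3, so 3 days after Friday is Monday.

Monday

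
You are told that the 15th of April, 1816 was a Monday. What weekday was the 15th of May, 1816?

Wednesday

April 1816: 30 − 15 = 15 days remain.
May 1–15, 1816: 15 days.
Total: 15 + 15 = 30 days.
30 mod 7 = 2, so 2 days after Monday is Wednesday.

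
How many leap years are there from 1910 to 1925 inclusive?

4

Years divisible by 4 in [1910, 1925]: 1912, 1916, 1920, 1924.
No century exceptions apply. Count: 4.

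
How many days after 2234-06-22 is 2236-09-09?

810

June 22, 2234 → June 22, 2235: 365 days.
June 22, 2235 → June 22, 2236: 366 days (2236 is a leap year).
June 2236: 30 − 22 = 8 days remain.
Then July (31), August (31): 31 + 31 = 62 days.
September 1–9, 2236: 9 days.
Residual: 79 days.
Total: 810 days.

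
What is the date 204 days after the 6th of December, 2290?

the 28th of June, 2291

Count 204 days after December 6, 2290:
December 2290: 31 − 6 = 25 days remain.
Then January (31), February 2291 (28), March (31), April (30), May (31): 31 + 28 + 31 + 30 + 31 = 151 days.
June 1–28, 2291: 28 days.
Residual: 204 days.
Total: 204 days.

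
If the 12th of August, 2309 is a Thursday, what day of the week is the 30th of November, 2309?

August 2309: 31 − 12 = 19 days remain.
Then September (30), October (31): 30 + 31 = 61 days.
November 1–30, 2309: 30 days.
Total: 19 + 61 + 30 = 110 days.
110 mod 7 = 5, so 5 days after Thursday is Tuesday.

Tuesday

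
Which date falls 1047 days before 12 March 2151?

29 April 2148

Count 1047 days before March 12, 2151:
April 29, 2148 → April 29, 2149: 365 days.
April 29, 2149 → April 29, 2150: 365 days.
April 2150: 30 − 29 = 1 day remains.
Then 10 full months totalling 304 days.
March 1–12, 2151: 12 days.
Residual: 317 days.
Total: 1047 days.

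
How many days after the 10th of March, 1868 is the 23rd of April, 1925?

From March 10, 1868 to March 10, 1925: 57 years, of which 13 contain a Feb 29 — 44×365 + 13×366 = 20818 days.
(1900 is not a leap year (divisible by 100 but not 400).)
March 1925: 31 − 10 = 21 days remain.
April 1–23, 1925: 23 days.
Residual: 44 days.
Total: 20862 days.

20862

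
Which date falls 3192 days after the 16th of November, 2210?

the 13th of August, 2219

Count 3192 days after November 16, 2210:
Day-of-year of November 16, 2210: 320.
Day-of-year of August 13, 2219: 225.
2210 has 365 days, so 365 − 320 = 45 days remain in 2210.
Full years 2211–2218: 6 common + 2 leap = 6×365 + 2×366 = 2922 days.
Total: 45 + 2922 + 225 = 3192 days.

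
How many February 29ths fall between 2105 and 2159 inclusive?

Years divisible by 4: 2108, 2112, …, 2156 — 13 in all.
No century exceptions apply. Count: 13.

13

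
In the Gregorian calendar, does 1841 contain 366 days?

No

1841 is not a leap year.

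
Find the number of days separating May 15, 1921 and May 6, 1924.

May 15, 1921 → May 15, 1922: 365 days.
May 15, 1922 → May 15, 1923: 365 days.
May 1923: 31 − 15 = 16 days remain.
Then 11 full months totalling 335 days.
May 1–6, 1924: 6 days.
Residual: 357 days.
Total: 1087 days.

1087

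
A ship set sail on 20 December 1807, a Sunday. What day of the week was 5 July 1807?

Sunday

Count forward from the earlier date (July 5, 1807) to the later (December 20, 1807):
July 1807: 31 − 5 = 26 days remain.
Then August (31), September (30), October (31), November (30): 31 + 30 + 31 + 30 = 122 days.
December 1–20, 1807: 20 days.
Total: 26 + 122 + 20 = 168 days.
168 is a multiple of 7, so 5 July 1807 falls on the same weekday: Sunday.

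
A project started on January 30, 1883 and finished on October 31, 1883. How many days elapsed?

274

January 1883: 31 − 30 = 1 day remains.
Then February 1883 (28), March (31), April (30), May (31), June (30), July (31), August (31), September (30): 28 + 31 + 30 + 31 + 30 + 31 + 31 + 30 = 242 days.
October 1–31, 1883: 31 days.
Total: 1 + 242 + 31 = 274 days.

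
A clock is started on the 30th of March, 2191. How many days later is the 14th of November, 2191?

229

March 2191: 31 − 30 = 1 day remains.
Then April (30), May (31), June (30), July (31), August (31), September (30), October (31): 30 + 31 + 30 + 31 + 31 + 30 + 31 = 214 days.
November 1–14, 2191: 14 days.
Total: 1 + 214 + 14 = 229 days.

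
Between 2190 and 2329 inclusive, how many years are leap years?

Years divisible by 4: 2192, 2196, …, 2328 — 35 in all.
Of these, 2200, 2300 are divisible by 100 but not 400, so not leap.
Leap years: 35 − 2 = 33.

33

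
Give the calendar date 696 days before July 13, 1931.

August 16, 1929

Count 696 days before July 13, 1931:
August 16, 1929 → August 16, 1930: 365 days.
August 1930: 31 − 16 = 15 days remain.
Then 10 full months totalling 303 days.
July 1–13, 1931: 13 days.
Residual: 331 days.
Total: 696 days.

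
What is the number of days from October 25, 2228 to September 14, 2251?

8359

Day-of-year of October 25, 2228: 299.
Day-of-year of September 14, 2251: 257.
2228 has 366 days, so 366 − 299 = 67 days remain in 2228.
Full years 2229–2250: 17 common + 5 leap = 17×365 + 5×366 = 8035 days.
Total: 67 + 8035 + 257 = 8359 days.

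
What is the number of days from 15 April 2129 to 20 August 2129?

April 2129: 30 − 15 = 15 days remain.
Then May (31), June (30), July (31): 31 + 30 + 31 = 92 days.
August 1–20, 2129: 20 days.
Total: 15 + 92 + 20 = 127 days.

127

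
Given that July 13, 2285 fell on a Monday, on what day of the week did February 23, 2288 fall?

Thursday

Day-of-year of July 13, 2285: 194.
Day-of-year of February 23, 2288: 54.
2285 has 365 days, so 365 − 194 = 171 days remain in 2285.
Full years: 2286: 365; 2287: 365. Sum = 730.
Total: 171 + 730 + 54 = 955 days.
955 mod 7 = 3, so 3 days after Monday is Thursday.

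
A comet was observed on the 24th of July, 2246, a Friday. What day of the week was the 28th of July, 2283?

From July 24, 2246 to July 24, 2283: 37 years, of which 9 contain a Feb 29 — 28×365 + 9×366 = 13514 days.
Within July 2283: 28 − 24 = 4 days.
Total: 13518 days.
13518 mod 7 = 1, so 1 day after Friday is Saturday.

Saturday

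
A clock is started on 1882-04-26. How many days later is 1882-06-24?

59

April 1882: 30 − 26 = 4 days remain.
Then May (31): 31 days.
June 1–24, 1882: 24 days.
Total: 4 + 31 + 24 = 59 days.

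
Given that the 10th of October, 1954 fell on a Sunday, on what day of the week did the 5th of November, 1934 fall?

Monday

Count forward from the earlier date (November 5, 1934) to the later (October 10, 1954):
Day-of-year of November 5, 1934: 309.
Day-of-year of October 10, 1954: 283.
1934 has 365 days, so 365 − 309 = 56 days remain in 1934.
Full years 1935–1953: 14 common + 5 leap = 14×365 + 5×366 = 6940 days.
Total: 56 + 6940 + 283 = 7279 days.
7279 mod 7 = 6, so 6 days before Sunday is Monday.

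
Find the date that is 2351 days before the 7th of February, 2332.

the 31st of August, 2325

Count 2351 days before February 7, 2332:
August 31, 2325 → August 31, 2326: 365 days.
August 31, 2326 → August 31, 2327: 365 days.
August 31, 2327 → August 31, 2328: 366 days (2328 is a leap year).
August 31, 2328 → August 31, 2329: 365 days.
August 31, 2329 → August 31, 2330: 365 days.
August 31, 2330 → August 31, 2331: 365 days.
August 2331: 31 − 31 = 0 days remain.
Then September (30), October (31), November (30), December (31), January (31): 30 + 31 + 30 + 31 + 31 = 153 days.
February 1–7, 2332: 7 days (2332 is a leap year).
Residual: 160 days.
Total: 2351 days.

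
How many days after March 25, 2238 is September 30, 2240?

Day-of-year of March 25, 2238: 84.
Day-of-year of September 30, 2240: 274.
2238 has 365 days, so 365 − 84 = 281 days remain in 2238.
Full years: 2239: 365. Sum = 365.
Total: 281 + 365 + 274 = 920 days.

920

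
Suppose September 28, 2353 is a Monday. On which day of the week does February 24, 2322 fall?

Count forward from the earlier date (February 24, 2322) to the later (September 28, 2353):
Day-of-year of February 24, 2322: 55.
Day-of-year of September 28, 2353: 271.
2322 has 365 days, so 365 − 55 = 310 days remain in 2322.
Full years 2323–2352: 22 common + 8 leap = 22×365 + 8×366 = 10958 days.
Total: 310 + 10958 + 271 = 11539 days.
11539 mod 7 = 3, so 3 days before Monday is Friday.

Friday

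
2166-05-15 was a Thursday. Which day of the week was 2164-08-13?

Count forward from the earlier date (August 13, 2164) to the later (May 15, 2166):
August 2164: 31 − 13 = 18 days remain.
Then 20 full months totalling 607 days.
May 1–15, 2166: 15 days.
Total: 18 + 607 + 15 = 640 days.
640 mod 7 = 3, so 3 days before Thursday is Monday.

Monday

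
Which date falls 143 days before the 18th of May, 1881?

the 26th of December, 1880

Count 143 days before May 18, 1881:
Day-of-year of December 26, 1880: 361.
Day-of-year of May 18, 1881: 138.
1880 has 366 days, so 366 − 361 = 5 days remain in 1880.
Total: 5 + 138 = 143 days.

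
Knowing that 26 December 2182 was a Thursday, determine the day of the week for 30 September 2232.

Day-of-year of December 26, 2182: 360.
Day-of-year of September 30, 2232: 274.
2182 has 365 days, so 365 − 360 = 5 days remain in 2182.
Full years 2183–2231: 38 common + 11 leap = 38×365 + 11×366 = 17896 days.
Total: 5 + 17896 + 274 = 18175 days.
18175 mod 7 = 3, so 3 days after Thursday is Sunday.

Sunday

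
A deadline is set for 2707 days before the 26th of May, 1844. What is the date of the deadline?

the 27th of December, 1836

Count 2707 days before May 26, 1844:
Day-of-year of December 27, 1836: 362.
Day-of-year of May 26, 1844: 147.
1836 has 366 days, so 366 − 362 = 4 days remain in 1836.
Full years 1837–1843: 6 common + 1 leap = 6×365 + 1×366 = 2556 days.
Total: 4 + 2556 + 147 = 2707 days.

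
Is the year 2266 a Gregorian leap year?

No

2266 is not a leap year.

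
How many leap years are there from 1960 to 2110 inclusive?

37

Years divisible by 4: 1960, 1964, …, 2108 — 38 in all.
Of these, 2100 is divisible by 100 but not 400, so not leap.
2000 is divisible by 400, so still leap.
Leap years: 38 − 1 = 37.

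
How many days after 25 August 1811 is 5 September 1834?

8412

Day-of-year of August 25, 1811: 237.
Day-of-year of September 5, 1834: 248.
1811 has 365 days, so 365 − 237 = 128 days remain in 1811.
Full years 1812–1833: 16 common + 6 leap = 16×365 + 6×366 = 8036 days.
Total: 128 + 8036 + 248 = 8412 days.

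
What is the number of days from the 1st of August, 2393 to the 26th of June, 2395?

694

August 2393: 31 − 1 = 30 days remain.
Then 21 full months totalling 638 days.
June 1–26, 2395: 26 days.
Total: 30 + 638 + 26 = 694 days.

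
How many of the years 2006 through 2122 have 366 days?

28

Years divisible by 4: 2008, 2012, …, 2120 — 29 in all.
Of these, 2100 is divisible by 100 but not 400, so not leap.
Leap years: 29 − 1 = 28.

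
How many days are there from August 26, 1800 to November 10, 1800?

76

August 1800: 31 − 26 = 5 days remain.
Then September (30), October (31): 30 + 31 = 61 days.
November 1–10, 1800: 10 days.
Total: 5 + 61 + 10 = 76 days.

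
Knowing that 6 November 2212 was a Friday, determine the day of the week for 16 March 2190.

Tuesday

Count forward from the earlier date (March 16, 2190) to the later (November 6, 2212):
From March 16, 2190 to March 16, 2212: 22 years, of which 5 contain a Feb 29 — 17×365 + 5×366 = 8035 days.
(2200 is not a leap year (divisible by 100 but not 400).)
March 2212: 31 − 16 = 15 days remain.
Then April (30), May (31), June (30), July (31), August (31), September (30), October (31): 30 + 31 + 30 + 31 + 31 + 30 + 31 = 214 days.
November 1–6, 2212: 6 days.
Residual: 235 days.
Total: 8270 days.
8270 mod 7 = 3, so 3 days before Friday is Tuesday.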